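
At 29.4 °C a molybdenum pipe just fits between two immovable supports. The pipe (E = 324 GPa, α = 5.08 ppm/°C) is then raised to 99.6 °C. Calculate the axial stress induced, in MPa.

116 MPa

ΔT = 70.20 K. Constrained thermal stress σ = E·α·ΔT = 324.0×10³ MPa × 5.08×10⁻⁶ × 70.20 = 116 MPa (compressive).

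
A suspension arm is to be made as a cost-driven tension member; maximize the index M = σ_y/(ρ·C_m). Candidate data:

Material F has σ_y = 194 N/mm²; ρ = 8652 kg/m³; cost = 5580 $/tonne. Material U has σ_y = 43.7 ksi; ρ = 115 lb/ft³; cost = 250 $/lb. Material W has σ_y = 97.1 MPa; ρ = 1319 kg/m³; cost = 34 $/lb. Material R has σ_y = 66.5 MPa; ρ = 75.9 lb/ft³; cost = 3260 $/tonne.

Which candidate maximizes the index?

material R

Convert each candidate to consistent units, then evaluate M:
  material F: σ_y = 194.0 MPa, ρ = 8652 kg/m³, cost = 5.580 $/kg
  material U: σ_y = 301.3 MPa, ρ = 1842 kg/m³, cost = 551.1 $/kg
  material W: σ_y = 97.10 MPa, ρ = 1319 kg/m³, cost = 74.96 $/kg
  material R: σ_y = 66.50 MPa, ρ = 1216 kg/m³, cost = 3.260 $/kg
  material R: M = 16.8 kN·m per $
  material F: M = 4.02 kN·m per $
  material W: M = 0.982 kN·m per $
  material U: M = 0.297 kN·m per $
Highest index: material R.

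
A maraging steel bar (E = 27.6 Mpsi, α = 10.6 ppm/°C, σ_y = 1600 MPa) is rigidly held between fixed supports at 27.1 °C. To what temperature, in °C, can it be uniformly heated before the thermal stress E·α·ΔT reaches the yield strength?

E = 27.6 Mpsi = 190.3 GPa.
E·α·ΔT = 1600 MPa ⇒ ΔT = 1600 / (190.3×10³ × 10.6×10⁻⁶) = 793.2 K.
T = 27.1 + 793.2 = 820.3 °C.

820 °C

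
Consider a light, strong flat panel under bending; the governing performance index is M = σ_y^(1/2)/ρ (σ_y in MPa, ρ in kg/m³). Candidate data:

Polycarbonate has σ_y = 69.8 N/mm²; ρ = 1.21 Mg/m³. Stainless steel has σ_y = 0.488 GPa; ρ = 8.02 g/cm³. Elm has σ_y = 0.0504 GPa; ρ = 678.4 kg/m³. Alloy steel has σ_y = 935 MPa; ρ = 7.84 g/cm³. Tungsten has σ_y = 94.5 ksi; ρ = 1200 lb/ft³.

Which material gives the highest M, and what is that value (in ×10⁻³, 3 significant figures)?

elm, M = 10.5×10⁻³

In SI units:
  polycarbonate: σ_y = 69.80 MPa, ρ = 1210 kg/m³
  stainless steel: σ_y = 488.0 MPa, ρ = 8020 kg/m³
  elm: σ_y = 50.40 MPa, ρ = 678.4 kg/m³
  alloy steel: σ_y = 935.0 MPa, ρ = 7840 kg/m³
  tungsten: σ_y = 651.6 MPa, ρ = 19220 kg/m³
  elm: M = 10.5×10⁻³
  polycarbonate: M = 6.90×10⁻³
  alloy steel: M = 3.90×10⁻³
  stainless steel: M = 2.75×10⁻³
  tungsten: M = 1.33×10⁻³
Elm ranks first.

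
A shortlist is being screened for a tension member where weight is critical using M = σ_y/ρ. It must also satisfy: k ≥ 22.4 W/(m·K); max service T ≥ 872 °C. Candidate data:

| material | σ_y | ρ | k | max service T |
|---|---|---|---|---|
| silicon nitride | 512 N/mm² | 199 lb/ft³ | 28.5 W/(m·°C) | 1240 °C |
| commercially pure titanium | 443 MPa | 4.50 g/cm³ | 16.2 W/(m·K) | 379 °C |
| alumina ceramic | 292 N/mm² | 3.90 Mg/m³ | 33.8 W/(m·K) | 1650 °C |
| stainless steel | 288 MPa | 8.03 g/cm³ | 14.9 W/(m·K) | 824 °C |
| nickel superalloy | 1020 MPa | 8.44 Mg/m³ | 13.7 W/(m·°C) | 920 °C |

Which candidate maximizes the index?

Screen on constraints: k ≥ 22.4 W/(m·K); max service T ≥ 872 °C. Survivors: silicon nitride, alumina ceramic.
Putting every candidate on a common basis:
  silicon nitride: σ_y = 512.0 MPa, ρ = 3188 kg/m³
  alumina ceramic: σ_y = 292.0 MPa, ρ = 3900 kg/m³
  silicon nitride: M = 161 kN·m/kg
  alumina ceramic: M = 74.9 kN·m/kg
Highest index: silicon nitride.

silicon nitride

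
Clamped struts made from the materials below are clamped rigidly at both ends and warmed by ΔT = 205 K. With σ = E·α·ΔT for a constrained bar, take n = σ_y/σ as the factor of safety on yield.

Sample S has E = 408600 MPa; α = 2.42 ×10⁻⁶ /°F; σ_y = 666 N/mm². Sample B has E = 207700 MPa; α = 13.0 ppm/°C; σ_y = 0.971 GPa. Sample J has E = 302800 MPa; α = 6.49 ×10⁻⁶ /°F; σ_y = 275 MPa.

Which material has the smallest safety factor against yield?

In consistent units (E in GPa, α in ×10⁻⁶/K, σ_y in MPa):
  sample S: E = 408.6, α = 4.36, σ_y = 666.0 → σ = 365 MPa, n = 1.83
  sample B: E = 207.7, α = 13.0, σ_y = 971.0 → σ = 554 MPa, n = 1.75
  sample J: E = 302.8, α = 11.7, σ_y = 275.0 → σ = 725 MPa, n = 0.379
Sample J has the lowest safety factor, n = 0.379.

sample J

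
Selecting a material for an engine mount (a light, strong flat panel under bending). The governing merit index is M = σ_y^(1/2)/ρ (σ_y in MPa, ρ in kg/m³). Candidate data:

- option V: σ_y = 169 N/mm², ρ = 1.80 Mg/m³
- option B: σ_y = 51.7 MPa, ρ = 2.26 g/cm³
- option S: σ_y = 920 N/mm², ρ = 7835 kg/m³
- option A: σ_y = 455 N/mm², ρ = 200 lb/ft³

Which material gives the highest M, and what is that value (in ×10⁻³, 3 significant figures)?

In SI units:
  option V: σ_y = 169.0 MPa, ρ = 1800 kg/m³
  option B: σ_y = 51.70 MPa, ρ = 2260 kg/m³
  option S: σ_y = 920.0 MPa, ρ = 7835 kg/m³
  option A: σ_y = 455.0 MPa, ρ = 3204 kg/m³
  option V: M = 7.22×10⁻³
  option A: M = 6.66×10⁻³
  option S: M = 3.87×10⁻³
  option B: M = 3.18×10⁻³
Option V has the largest M.

option V, M = 7.22×10⁻³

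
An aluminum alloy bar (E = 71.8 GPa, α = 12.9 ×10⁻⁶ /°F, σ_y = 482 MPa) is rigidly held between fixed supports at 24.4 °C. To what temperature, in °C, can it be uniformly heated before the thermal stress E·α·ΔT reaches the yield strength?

314 °C

α = 12.9×10⁻⁶/°F × 9/5 = 23.2×10⁻⁶/K.
E·α·ΔT = 482.0 MPa ⇒ ΔT = 482.0 / (71.80×10³ × 23.2×10⁻⁶) = 289.1 K.
T = 24.4 + 289.1 = 313.5 °C.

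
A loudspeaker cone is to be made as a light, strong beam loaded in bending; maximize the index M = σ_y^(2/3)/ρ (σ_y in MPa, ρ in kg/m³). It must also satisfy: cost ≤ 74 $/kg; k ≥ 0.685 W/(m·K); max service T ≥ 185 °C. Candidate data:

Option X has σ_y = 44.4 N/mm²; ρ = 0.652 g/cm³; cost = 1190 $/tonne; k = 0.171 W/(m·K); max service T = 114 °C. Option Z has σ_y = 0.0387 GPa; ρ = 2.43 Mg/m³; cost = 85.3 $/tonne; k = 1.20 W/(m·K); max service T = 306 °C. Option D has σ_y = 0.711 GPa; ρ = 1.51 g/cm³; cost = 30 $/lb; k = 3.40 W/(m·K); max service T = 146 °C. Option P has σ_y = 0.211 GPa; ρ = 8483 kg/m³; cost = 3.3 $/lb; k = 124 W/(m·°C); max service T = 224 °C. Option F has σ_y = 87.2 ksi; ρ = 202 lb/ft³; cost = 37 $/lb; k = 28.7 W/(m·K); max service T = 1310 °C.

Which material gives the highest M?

Screen on constraints: cost ≤ 74 $/kg; k ≥ 0.685 W/(m·K); max service T ≥ 185 °C. Survivors: option Z, option P.
Normalizing units and computing the index:
  option Z: σ_y = 38.70 MPa, ρ = 2430 kg/m³
  option P: σ_y = 211.0 MPa, ρ = 8483 kg/m³
  option Z: M = 4.71×10⁻³
  option P: M = 4.18×10⁻³
Highest index: option Z.

option Z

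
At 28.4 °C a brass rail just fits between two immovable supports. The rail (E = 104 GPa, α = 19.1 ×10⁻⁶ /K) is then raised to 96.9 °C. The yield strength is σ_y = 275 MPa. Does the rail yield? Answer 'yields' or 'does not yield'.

ΔT = 68.50 K. Constrained thermal stress σ = E·α·ΔT = 104.0×10³ MPa × 19.1×10⁻⁶ × 68.50 = 136 MPa (compressive).
Compare to σ_y = 275 MPa: σ < σ_y, so it does not yield.

does not yield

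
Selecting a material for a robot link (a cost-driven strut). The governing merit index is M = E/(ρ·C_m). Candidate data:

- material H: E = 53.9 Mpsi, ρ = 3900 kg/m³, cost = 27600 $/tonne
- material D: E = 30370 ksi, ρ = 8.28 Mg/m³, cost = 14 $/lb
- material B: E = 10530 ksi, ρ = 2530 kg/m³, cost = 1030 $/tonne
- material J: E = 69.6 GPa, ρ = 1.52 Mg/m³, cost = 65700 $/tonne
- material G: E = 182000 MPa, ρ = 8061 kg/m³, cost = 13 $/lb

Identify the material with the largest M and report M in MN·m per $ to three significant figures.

material B, M = 27.9 MN·m per $

Convert each candidate to consistent units, then evaluate M:
  material H: E = 371.6 GPa, ρ = 3900 kg/m³, cost = 27.60 $/kg
  material D: E = 209.4 GPa, ρ = 8280 kg/m³, cost = 30.86 $/kg
  material B: E = 72.60 GPa, ρ = 2530 kg/m³, cost = 1.030 $/kg
  material J: E = 69.60 GPa, ρ = 1520 kg/m³, cost = 65.70 $/kg
  material G: E = 182.0 GPa, ρ = 8061 kg/m³, cost = 28.66 $/kg
  material B: M = 27.9 MN·m per $
  material H: M = 3.45 MN·m per $
  material D: M = 0.819 MN·m per $
  material G: M = 0.788 MN·m per $
  material J: M = 0.697 MN·m per $
The maximum is for material B.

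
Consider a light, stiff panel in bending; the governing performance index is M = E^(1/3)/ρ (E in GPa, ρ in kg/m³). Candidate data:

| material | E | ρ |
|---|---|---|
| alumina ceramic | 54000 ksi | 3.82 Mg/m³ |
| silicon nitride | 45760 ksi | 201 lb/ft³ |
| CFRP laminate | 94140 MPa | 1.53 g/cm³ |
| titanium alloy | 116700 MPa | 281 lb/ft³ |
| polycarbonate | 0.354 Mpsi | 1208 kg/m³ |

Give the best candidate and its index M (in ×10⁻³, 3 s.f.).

CFRP laminate, M = 2.97×10⁻³

Normalizing units and computing the index:
  alumina ceramic: E = 372.3 GPa, ρ = 3820 kg/m³
  silicon nitride: E = 315.5 GPa, ρ = 3220 kg/m³
  CFRP laminate: E = 94.14 GPa, ρ = 1530 kg/m³
  titanium alloy: E = 116.7 GPa, ρ = 4501 kg/m³
  polycarbonate: E = 2.441 GPa, ρ = 1208 kg/m³
  CFRP laminate: M = 2.97×10⁻³
  silicon nitride: M = 2.11×10⁻³
  alumina ceramic: M = 1.88×10⁻³
  polycarbonate: M = 1.11×10⁻³
  titanium alloy: M = 1.09×10⁻³
The maximum is for CFRP laminate.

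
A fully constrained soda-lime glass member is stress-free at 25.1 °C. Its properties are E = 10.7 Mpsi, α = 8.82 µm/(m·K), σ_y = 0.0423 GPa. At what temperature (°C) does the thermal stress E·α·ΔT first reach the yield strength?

90.1 °C

E = 10.7 Mpsi = 73.77 GPa.
σ_y = 0.0423 GPa = 42.30 MPa.
E·α·ΔT = 42.30 MPa ⇒ ΔT = 42.30 / (73.77×10³ × 8.82×10⁻⁶) = 65.01 K.
T = 25.1 + 65.01 = 90.11 °C.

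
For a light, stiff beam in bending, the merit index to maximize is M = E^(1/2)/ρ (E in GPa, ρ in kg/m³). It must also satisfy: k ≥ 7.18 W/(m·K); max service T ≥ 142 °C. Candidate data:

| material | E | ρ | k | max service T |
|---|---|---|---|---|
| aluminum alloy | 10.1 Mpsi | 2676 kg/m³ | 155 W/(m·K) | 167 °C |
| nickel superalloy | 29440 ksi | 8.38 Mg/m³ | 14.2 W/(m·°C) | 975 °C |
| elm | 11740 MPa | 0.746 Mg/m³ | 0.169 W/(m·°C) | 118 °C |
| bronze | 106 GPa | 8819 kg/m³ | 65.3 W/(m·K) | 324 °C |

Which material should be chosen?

aluminum alloy

Screen on constraints: k ≥ 7.18 W/(m·K); max service T ≥ 142 °C. Survivors: aluminum alloy, nickel superalloy, bronze.
Normalizing units and computing the index:
  aluminum alloy: E = 69.64 GPa, ρ = 2676 kg/m³
  nickel superalloy: E = 203.0 GPa, ρ = 8380 kg/m³
  bronze: E = 106.0 GPa, ρ = 8819 kg/m³
  aluminum alloy: M = 3.12×10⁻³
  nickel superalloy: M = 1.70×10⁻³
  bronze: M = 1.17×10⁻³
Aluminum alloy ranks first.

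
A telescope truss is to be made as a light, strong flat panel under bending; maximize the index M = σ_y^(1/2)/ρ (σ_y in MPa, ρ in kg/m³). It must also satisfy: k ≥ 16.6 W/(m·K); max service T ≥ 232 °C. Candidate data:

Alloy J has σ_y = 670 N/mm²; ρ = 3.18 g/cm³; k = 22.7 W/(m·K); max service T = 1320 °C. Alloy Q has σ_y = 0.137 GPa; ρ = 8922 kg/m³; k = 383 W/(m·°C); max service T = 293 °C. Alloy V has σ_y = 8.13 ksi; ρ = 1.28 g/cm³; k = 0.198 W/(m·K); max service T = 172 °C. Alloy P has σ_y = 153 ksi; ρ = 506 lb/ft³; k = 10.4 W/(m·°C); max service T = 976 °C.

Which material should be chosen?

Screen on constraints: k ≥ 16.6 W/(m·K); max service T ≥ 232 °C. Survivors: alloy J, alloy Q.
Convert each candidate to consistent units, then evaluate M:
  alloy J: σ_y = 670.0 MPa, ρ = 3180 kg/m³
  alloy Q: σ_y = 137.0 MPa, ρ = 8922 kg/m³
  alloy J: M = 8.14×10⁻³
  alloy Q: M = 1.31×10⁻³
Highest index: alloy J.

alloy J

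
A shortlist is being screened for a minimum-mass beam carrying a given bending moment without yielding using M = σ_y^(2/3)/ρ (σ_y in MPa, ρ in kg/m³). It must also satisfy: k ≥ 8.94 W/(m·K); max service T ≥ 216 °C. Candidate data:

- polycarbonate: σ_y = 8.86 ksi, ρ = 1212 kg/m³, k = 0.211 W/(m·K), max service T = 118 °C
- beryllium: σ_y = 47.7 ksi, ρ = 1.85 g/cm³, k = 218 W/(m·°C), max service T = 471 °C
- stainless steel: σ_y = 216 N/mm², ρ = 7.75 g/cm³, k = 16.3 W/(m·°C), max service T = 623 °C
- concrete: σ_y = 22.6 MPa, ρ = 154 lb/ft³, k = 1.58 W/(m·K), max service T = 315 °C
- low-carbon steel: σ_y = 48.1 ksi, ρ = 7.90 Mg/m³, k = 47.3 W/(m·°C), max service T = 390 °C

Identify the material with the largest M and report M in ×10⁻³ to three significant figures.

Screen on constraints: k ≥ 8.94 W/(m·K); max service T ≥ 216 °C. Survivors: beryllium, stainless steel, low-carbon steel.
Normalizing units and computing the index:
  beryllium: σ_y = 328.9 MPa, ρ = 1850 kg/m³
  stainless steel: σ_y = 216.0 MPa, ρ = 7750 kg/m³
  low-carbon steel: σ_y = 331.6 MPa, ρ = 7900 kg/m³
  beryllium: M = 25.8×10⁻³
  low-carbon steel: M = 6.06×10⁻³
  stainless steel: M = 4.65×10⁻³
Beryllium ranks first.

beryllium, M = 25.8×10⁻³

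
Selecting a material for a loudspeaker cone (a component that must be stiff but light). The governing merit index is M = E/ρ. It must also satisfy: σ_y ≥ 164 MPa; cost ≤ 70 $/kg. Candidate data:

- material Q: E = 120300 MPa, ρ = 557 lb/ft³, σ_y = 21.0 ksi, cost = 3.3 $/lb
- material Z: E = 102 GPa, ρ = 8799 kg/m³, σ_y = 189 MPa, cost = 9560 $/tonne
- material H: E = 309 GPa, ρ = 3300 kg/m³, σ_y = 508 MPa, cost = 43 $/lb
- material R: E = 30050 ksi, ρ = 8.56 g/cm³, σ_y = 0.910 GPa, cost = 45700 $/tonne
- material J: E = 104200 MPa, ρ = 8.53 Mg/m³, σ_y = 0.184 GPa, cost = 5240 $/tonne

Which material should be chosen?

Screen on constraints: σ_y ≥ 164 MPa; cost ≤ 70 $/kg. Survivors: material Z, material R, material J.
Convert each candidate to consistent units, then evaluate M:
  material Z: E = 102.0 GPa, ρ = 8799 kg/m³
  material R: E = 207.2 GPa, ρ = 8560 kg/m³
  material J: E = 104.2 GPa, ρ = 8530 kg/m³
  material R: M = 24.2 MN·m/kg
  material J: M = 12.2 MN·m/kg
  material Z: M = 11.6 MN·m/kg
Material R has the largest M.

material R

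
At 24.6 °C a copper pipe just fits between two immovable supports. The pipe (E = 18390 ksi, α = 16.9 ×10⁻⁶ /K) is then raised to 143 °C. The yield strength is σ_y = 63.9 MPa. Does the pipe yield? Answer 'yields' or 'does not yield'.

yields

E = 18390 ksi = 126.8 GPa.
ΔT = 118.4 K. Constrained thermal stress σ = E·α·ΔT = 126.8×10³ MPa × 16.9×10⁻⁶ × 118.4 = 254 MPa (compressive).
Compare to σ_y = 63.9 MPa: σ ≥ σ_y, so it yields.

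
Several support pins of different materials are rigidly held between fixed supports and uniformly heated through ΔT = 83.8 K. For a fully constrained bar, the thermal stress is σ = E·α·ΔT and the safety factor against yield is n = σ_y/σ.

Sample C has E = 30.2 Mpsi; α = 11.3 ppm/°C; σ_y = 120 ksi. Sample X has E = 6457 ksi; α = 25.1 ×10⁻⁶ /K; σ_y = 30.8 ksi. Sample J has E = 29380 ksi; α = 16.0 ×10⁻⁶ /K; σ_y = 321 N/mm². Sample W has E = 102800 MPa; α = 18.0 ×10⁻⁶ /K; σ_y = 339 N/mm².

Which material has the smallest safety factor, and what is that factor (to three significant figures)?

Per material, after unit conversion:
  sample C: E = 208.2, α = 11.3, σ_y = 827.4 → σ = 197 MPa, n = 4.20
  sample X: E = 44.52, α = 25.1, σ_y = 212.4 → σ = 93.6 MPa, n = 2.27
  sample J: E = 202.6, α = 16.0, σ_y = 321.0 → σ = 272 MPa, n = 1.18
  sample W: E = 102.8, α = 18.0, σ_y = 339.0 → σ = 155 MPa, n = 2.19
Smallest n: sample J with n = 1.18.

sample J, n = 1.18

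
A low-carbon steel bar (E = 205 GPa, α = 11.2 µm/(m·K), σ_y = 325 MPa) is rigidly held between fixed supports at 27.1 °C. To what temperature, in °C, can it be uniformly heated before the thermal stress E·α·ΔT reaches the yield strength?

E·α·ΔT = 325.0 MPa ⇒ ΔT = 325.0 / (205.0×10³ × 11.2×10⁻⁶) = 141.6 K.
T = 27.1 + 141.6 = 168.7 °C.

169 °C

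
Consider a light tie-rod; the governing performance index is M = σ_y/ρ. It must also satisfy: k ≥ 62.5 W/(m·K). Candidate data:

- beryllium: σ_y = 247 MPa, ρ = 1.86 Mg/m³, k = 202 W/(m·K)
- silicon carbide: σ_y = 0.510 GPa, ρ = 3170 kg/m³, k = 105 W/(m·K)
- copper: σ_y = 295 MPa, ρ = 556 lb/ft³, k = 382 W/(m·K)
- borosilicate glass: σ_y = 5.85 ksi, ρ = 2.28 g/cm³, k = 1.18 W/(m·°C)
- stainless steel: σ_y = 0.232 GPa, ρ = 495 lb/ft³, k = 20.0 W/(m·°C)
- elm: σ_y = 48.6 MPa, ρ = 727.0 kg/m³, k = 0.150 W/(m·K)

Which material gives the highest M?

silicon carbide

Screen on constraints: k ≥ 62.5 W/(m·K). Survivors: beryllium, silicon carbide, copper.
In SI units:
  beryllium: σ_y = 247.0 MPa, ρ = 1860 kg/m³
  silicon carbide: σ_y = 510.0 MPa, ρ = 3170 kg/m³
  copper: σ_y = 295.0 MPa, ρ = 8906 kg/m³
  silicon carbide: M = 161 kN·m/kg
  beryllium: M = 133 kN·m/kg
  copper: M = 33.1 kN·m/kg
Highest index: silicon carbide.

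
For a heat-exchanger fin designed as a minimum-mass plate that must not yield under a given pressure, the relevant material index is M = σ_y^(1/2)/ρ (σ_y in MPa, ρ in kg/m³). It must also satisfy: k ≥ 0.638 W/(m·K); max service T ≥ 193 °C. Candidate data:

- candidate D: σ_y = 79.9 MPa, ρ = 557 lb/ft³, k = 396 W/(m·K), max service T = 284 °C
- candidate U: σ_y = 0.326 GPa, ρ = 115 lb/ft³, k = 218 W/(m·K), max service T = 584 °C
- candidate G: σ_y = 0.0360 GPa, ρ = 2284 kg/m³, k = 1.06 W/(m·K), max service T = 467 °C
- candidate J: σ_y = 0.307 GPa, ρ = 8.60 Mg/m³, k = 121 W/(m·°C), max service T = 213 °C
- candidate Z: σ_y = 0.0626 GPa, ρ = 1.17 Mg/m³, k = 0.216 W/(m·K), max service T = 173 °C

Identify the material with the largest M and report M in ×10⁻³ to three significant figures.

Screen on constraints: k ≥ 0.638 W/(m·K); max service T ≥ 193 °C. Survivors: candidate D, candidate U, candidate G, candidate J.
Normalizing units and computing the index:
  candidate D: σ_y = 79.90 MPa, ρ = 8922 kg/m³
  candidate U: σ_y = 326.0 MPa, ρ = 1842 kg/m³
  candidate G: σ_y = 36.00 MPa, ρ = 2284 kg/m³
  candidate J: σ_y = 307.0 MPa, ρ = 8600 kg/m³
  candidate U: M = 9.80×10⁻³
  candidate G: M = 2.63×10⁻³
  candidate J: M = 2.04×10⁻³
  candidate D: M = 1.00×10⁻³
Highest index: candidate U.

candidate U, M = 9.80×10⁻³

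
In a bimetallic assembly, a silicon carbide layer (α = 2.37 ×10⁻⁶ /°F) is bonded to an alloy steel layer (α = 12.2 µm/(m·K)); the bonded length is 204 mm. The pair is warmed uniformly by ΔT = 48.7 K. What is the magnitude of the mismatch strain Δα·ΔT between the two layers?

3.86×10⁻⁴

silicon carbide: α = 2.37×10⁻⁶/°F × 9/5 = 4.27×10⁻⁶/K.
Δα = |4.27 − 12.2|×10⁻⁶/K = 7.93×10⁻⁶/K.
Mismatch strain = Δα·ΔT = 7.93×10⁻⁶ × 48.7 = 3.86×10⁻⁴.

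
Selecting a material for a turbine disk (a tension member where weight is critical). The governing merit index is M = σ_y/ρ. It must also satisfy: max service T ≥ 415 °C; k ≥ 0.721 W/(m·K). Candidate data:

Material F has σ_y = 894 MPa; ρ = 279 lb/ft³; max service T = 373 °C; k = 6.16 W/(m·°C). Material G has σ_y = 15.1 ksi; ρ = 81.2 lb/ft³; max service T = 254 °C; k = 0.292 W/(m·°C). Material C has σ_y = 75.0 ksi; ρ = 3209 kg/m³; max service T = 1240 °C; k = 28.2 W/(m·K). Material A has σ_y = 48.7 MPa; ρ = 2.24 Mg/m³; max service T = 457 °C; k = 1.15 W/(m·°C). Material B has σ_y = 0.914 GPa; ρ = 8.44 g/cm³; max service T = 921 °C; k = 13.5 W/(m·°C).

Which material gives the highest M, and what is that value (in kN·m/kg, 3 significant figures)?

material C, M = 161 kN·m/kg

Screen on constraints: max service T ≥ 415 °C; k ≥ 0.721 W/(m·K). Survivors: material C, material A, material B.
Putting every candidate on a common basis:
  material C: σ_y = 517.1 MPa, ρ = 3209 kg/m³
  material A: σ_y = 48.70 MPa, ρ = 2240 kg/m³
  material B: σ_y = 914.0 MPa, ρ = 8440 kg/m³
  material C: M = 161 kN·m/kg
  material B: M = 108 kN·m/kg
  material A: M = 21.7 kN·m/kg
Material C ranks first.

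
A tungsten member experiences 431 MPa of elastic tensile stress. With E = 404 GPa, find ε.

ε = σ/E = 431 / 404000 = 1.07×10⁻³.

1.07×10⁻³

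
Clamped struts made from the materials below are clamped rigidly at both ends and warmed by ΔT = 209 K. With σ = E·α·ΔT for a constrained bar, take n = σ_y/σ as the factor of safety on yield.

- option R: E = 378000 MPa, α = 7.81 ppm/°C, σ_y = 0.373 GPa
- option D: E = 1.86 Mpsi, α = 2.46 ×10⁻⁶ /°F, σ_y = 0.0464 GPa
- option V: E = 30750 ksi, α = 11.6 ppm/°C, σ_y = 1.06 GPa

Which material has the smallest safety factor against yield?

Per material, after unit conversion:
  option R: E = 378.0, α = 7.81, σ_y = 373.0 → σ = 617 MPa, n = 0.605
  option D: E = 12.82, α = 4.43, σ_y = 46.40 → σ = 11.9 MPa, n = 3.91
  option V: E = 212.0, α = 11.6, σ_y = 1060 → σ = 514 MPa, n = 2.06
The minimum is option R at n = 0.605.

option R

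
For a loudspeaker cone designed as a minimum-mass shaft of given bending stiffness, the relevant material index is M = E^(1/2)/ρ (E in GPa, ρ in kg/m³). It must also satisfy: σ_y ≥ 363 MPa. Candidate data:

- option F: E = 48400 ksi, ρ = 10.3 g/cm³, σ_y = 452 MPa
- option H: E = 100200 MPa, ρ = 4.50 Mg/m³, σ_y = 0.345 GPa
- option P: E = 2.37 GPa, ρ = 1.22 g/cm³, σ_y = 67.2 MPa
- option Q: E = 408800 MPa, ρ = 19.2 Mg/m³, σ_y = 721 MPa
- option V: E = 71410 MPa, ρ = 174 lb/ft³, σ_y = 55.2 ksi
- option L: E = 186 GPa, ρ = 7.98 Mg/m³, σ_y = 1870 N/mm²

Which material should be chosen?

option V

Screen on constraints: σ_y ≥ 363 MPa. Survivors: option F, option Q, option V, option L.
Convert each candidate to consistent units, then evaluate M:
  option F: E = 333.7 GPa, ρ = 10300 kg/m³
  option Q: E = 408.8 GPa, ρ = 19200 kg/m³
  option V: E = 71.41 GPa, ρ = 2787 kg/m³
  option L: E = 186.0 GPa, ρ = 7980 kg/m³
  option V: M = 3.03×10⁻³
  option F: M = 1.77×10⁻³
  option L: M = 1.71×10⁻³
  option Q: M = 1.05×10⁻³
Option V has the largest M.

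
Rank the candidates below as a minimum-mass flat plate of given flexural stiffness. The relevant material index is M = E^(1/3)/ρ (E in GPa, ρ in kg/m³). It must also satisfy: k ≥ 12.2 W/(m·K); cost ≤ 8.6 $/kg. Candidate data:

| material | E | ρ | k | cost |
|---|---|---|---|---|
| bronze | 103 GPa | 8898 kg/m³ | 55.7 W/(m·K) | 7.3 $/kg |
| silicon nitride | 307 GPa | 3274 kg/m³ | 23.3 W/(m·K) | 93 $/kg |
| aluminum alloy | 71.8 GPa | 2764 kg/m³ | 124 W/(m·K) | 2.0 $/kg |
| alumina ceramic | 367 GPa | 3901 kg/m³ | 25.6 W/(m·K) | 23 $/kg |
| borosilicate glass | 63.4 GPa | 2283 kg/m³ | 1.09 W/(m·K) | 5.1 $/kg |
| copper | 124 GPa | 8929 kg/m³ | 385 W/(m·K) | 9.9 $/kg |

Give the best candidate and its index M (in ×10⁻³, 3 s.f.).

Screen on constraints: k ≥ 12.2 W/(m·K); cost ≤ 8.6 $/kg. Survivors: bronze, aluminum alloy.
Computing M directly (units already consistent):
  aluminum alloy: M = 1.50×10⁻³
  bronze: M = 0.527×10⁻³
Aluminum alloy ranks first.

aluminum alloy, M = 1.50×10⁻³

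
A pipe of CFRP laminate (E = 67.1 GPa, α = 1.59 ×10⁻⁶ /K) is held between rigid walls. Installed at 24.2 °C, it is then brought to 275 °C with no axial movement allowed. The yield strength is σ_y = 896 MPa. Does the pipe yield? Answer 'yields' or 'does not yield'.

ΔT = 250.8 K. Constrained thermal stress σ = E·α·ΔT = 67.10×10³ MPa × 1.59×10⁻⁶ × 250.8 = 26.8 MPa (compressive).
Compare to σ_y = 896 MPa: σ < σ_y, so it does not yield.

does not yield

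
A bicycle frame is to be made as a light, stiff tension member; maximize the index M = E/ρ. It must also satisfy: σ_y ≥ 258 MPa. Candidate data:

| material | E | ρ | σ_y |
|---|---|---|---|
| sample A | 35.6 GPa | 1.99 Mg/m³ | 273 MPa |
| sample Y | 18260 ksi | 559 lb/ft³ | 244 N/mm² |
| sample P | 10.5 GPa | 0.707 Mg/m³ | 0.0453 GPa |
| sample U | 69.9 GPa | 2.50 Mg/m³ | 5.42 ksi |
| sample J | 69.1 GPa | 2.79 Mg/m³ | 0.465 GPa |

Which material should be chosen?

sample J

Screen on constraints: σ_y ≥ 258 MPa. Survivors: sample A, sample J.
Convert each candidate to consistent units, then evaluate M:
  sample A: E = 35.60 GPa, ρ = 1990 kg/m³
  sample J: E = 69.10 GPa, ρ = 2790 kg/m³
  sample J: M = 24.8 MN·m/kg
  sample A: M = 17.9 MN·m/kg
Highest index: sample J.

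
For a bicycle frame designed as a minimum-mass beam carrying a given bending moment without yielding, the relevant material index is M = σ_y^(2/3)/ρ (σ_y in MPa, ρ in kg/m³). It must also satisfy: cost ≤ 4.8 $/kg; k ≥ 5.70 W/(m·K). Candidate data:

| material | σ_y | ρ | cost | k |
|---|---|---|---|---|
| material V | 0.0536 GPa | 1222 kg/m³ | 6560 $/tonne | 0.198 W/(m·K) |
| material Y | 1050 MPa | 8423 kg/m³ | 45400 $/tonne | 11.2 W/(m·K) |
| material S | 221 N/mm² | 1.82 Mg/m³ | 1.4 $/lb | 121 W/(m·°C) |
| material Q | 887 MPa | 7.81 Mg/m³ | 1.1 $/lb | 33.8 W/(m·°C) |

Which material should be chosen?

material S

Screen on constraints: cost ≤ 4.8 $/kg; k ≥ 5.70 W/(m·K). Survivors: material S, material Q.
Convert each candidate to consistent units, then evaluate M:
  material S: σ_y = 221.0 MPa, ρ = 1820 kg/m³
  material Q: σ_y = 887.0 MPa, ρ = 7810 kg/m³
  material S: M = 20.1×10⁻³
  material Q: M = 11.8×10⁻³
Material S ranks first.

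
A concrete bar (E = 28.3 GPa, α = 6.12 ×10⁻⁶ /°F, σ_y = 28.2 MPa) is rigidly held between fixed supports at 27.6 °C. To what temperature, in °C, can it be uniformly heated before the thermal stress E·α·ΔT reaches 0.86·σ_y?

α = 6.12×10⁻⁶/°F × 9/5 = 11.0×10⁻⁶/K.
E·α·ΔT = 24.25 MPa ⇒ ΔT = 24.25 / (28.30×10³ × 11.0×10⁻⁶) = 77.79 K.
T = 27.6 + 77.79 = 105.4 °C.

105 °C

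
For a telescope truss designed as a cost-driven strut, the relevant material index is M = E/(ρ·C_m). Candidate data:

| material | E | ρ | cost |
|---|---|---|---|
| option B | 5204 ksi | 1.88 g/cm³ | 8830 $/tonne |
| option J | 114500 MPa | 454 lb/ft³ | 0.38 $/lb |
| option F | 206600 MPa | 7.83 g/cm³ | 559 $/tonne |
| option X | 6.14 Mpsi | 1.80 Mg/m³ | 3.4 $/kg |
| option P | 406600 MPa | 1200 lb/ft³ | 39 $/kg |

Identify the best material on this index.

Convert each candidate to consistent units, then evaluate M:
  option B: E = 35.88 GPa, ρ = 1880 kg/m³, cost = 8.830 $/kg
  option J: E = 114.5 GPa, ρ = 7272 kg/m³, cost = 0.8377 $/kg
  option F: E = 206.6 GPa, ρ = 7830 kg/m³, cost = 0.5590 $/kg
  option X: E = 42.33 GPa, ρ = 1800 kg/m³, cost = 3.400 $/kg
  option P: E = 406.6 GPa, ρ = 19220 kg/m³, cost = 39.00 $/kg
  option F: M = 47.2 MN·m per $
  option J: M = 18.8 MN·m per $
  option X: M = 6.92 MN·m per $
  option B: M = 2.16 MN·m per $
  option P: M = 0.542 MN·m per $
Option F has the largest M.

option F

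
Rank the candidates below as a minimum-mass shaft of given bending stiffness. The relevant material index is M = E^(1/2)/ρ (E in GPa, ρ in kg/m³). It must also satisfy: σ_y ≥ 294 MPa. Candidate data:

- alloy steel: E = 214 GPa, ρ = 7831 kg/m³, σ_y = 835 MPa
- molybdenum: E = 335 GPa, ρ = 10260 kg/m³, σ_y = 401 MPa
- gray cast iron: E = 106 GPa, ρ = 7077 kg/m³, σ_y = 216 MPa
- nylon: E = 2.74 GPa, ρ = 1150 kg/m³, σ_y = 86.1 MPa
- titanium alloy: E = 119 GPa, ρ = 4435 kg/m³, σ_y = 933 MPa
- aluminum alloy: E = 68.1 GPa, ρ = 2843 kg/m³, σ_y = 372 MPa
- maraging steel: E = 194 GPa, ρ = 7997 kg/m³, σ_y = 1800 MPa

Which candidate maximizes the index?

Screen on constraints: σ_y ≥ 294 MPa. Survivors: alloy steel, molybdenum, titanium alloy, aluminum alloy, maraging steel.
Per-candidate index values:
  aluminum alloy: M = 2.90×10⁻³
  titanium alloy: M = 2.46×10⁻³
  alloy steel: M = 1.87×10⁻³
  molybdenum: M = 1.78×10⁻³
  maraging steel: M = 1.74×10⁻³
Aluminum alloy ranks first.

aluminum alloy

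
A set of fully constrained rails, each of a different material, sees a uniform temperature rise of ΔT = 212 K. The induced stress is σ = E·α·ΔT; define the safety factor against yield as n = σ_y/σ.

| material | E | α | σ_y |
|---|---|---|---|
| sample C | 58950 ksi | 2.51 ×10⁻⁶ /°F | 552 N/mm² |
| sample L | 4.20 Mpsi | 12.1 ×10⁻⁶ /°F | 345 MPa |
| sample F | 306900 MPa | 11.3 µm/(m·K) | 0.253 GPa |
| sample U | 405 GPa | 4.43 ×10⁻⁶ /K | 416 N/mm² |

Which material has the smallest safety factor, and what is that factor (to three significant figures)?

sample F, n = 0.344

Converting E to GPa, α to ×10⁻⁶/K, σ_y to MPa, then σ and n for each:
  sample C: E = 406.4, α = 4.52, σ_y = 552.0 → σ = 389 MPa, n = 1.42
  sample L: E = 28.96, α = 21.8, σ_y = 345.0 → σ = 134 MPa, n = 2.58
  sample F: E = 306.9, α = 11.3, σ_y = 253.0 → σ = 735 MPa, n = 0.344
  sample U: E = 405.0, α = 4.43, σ_y = 416.0 → σ = 380 MPa, n = 1.09
The minimum is sample F at n = 0.344.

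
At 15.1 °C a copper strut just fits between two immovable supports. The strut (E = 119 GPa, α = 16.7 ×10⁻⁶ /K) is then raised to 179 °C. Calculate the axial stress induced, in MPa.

ΔT = 163.9 K. Constrained thermal stress σ = E·α·ΔT = 119.0×10³ MPa × 16.7×10⁻⁶ × 163.9 = 326 MPa (compressive).

326 MPa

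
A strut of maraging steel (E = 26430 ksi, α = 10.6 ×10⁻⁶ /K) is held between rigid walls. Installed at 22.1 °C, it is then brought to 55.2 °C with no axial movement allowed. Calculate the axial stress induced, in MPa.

63.9 MPa

E = 26430 ksi = 182.2 GPa.
ΔT = 33.10 K. Constrained thermal stress σ = E·α·ΔT = 182.2×10³ MPa × 10.6×10⁻⁶ × 33.10 = 63.9 MPa (compressive).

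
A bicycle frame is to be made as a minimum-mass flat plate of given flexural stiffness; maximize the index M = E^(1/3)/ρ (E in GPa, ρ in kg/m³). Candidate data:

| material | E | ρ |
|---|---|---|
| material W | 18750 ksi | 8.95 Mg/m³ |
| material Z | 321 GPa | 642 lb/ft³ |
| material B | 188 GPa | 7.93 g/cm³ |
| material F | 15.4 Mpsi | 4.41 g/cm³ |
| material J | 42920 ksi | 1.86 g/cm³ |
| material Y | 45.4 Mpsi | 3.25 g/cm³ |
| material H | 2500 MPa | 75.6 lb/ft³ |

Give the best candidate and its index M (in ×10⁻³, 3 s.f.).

Normalizing units and computing the index:
  material W: E = 129.3 GPa, ρ = 8950 kg/m³
  material Z: E = 321.0 GPa, ρ = 10280 kg/m³
  material B: E = 188.0 GPa, ρ = 7930 kg/m³
  material F: E = 106.2 GPa, ρ = 4410 kg/m³
  material J: E = 295.9 GPa, ρ = 1860 kg/m³
  material Y: E = 313.0 GPa, ρ = 3250 kg/m³
  material H: E = 2.500 GPa, ρ = 1211 kg/m³
  material J: M = 3.58×10⁻³
  material Y: M = 2.09×10⁻³
  material H: M = 1.12×10⁻³
  material F: M = 1.07×10⁻³
  material B: M = 0.722×10⁻³
  material Z: M = 0.666×10⁻³
  material W: M = 0.565×10⁻³
The maximum is for material J.

material J, M = 3.58×10⁻³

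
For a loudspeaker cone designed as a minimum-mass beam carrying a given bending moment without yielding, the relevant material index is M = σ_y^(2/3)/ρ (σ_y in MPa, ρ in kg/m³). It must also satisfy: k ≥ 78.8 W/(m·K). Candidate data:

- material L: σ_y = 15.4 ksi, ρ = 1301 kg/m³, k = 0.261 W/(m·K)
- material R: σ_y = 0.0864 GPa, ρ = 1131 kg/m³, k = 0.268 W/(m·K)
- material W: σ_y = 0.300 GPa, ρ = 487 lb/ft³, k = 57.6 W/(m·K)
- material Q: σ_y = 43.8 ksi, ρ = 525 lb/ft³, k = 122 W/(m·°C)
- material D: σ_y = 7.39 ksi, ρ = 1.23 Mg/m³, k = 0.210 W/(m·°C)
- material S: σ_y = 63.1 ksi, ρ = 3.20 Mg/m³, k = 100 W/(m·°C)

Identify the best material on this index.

material S

Screen on constraints: k ≥ 78.8 W/(m·K). Survivors: material Q, material S.
Convert each candidate to consistent units, then evaluate M:
  material Q: σ_y = 302.0 MPa, ρ = 8410 kg/m³
  material S: σ_y = 435.1 MPa, ρ = 3200 kg/m³
  material S: M = 17.9×10⁻³
  material Q: M = 5.35×10⁻³
The maximum is for material S.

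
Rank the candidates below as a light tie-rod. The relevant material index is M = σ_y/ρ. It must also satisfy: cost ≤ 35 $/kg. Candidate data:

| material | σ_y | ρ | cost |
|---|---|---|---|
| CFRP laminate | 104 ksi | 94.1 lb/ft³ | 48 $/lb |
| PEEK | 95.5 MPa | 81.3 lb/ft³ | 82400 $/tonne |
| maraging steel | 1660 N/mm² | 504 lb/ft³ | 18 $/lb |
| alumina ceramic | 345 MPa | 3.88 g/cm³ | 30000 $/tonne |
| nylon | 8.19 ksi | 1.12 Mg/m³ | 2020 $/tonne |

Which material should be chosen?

Screen on constraints: cost ≤ 35 $/kg. Survivors: alumina ceramic, nylon.
After converting to SI:
  alumina ceramic: σ_y = 345.0 MPa, ρ = 3880 kg/m³
  nylon: σ_y = 56.47 MPa, ρ = 1120 kg/m³
  alumina ceramic: M = 88.9 kN·m/kg
  nylon: M = 50.4 kN·m/kg
Alumina ceramic has the largest M.

alumina ceramic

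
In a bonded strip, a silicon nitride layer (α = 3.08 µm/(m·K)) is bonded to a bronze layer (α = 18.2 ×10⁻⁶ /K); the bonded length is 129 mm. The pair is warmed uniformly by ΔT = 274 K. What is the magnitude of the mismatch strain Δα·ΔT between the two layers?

4.14×10⁻³

Δα = |3.08 − 18.2|×10⁻⁶/K = 15.1×10⁻⁶/K.
Mismatch strain = Δα·ΔT = 15.1×10⁻⁶ × 274.0 = 4.14×10⁻³.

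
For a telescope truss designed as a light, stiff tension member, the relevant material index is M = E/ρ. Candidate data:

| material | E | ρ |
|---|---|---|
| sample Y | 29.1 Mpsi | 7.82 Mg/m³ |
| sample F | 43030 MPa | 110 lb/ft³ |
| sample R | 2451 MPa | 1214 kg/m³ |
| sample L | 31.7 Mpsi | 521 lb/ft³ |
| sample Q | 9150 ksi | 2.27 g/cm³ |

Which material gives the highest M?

In SI units:
  sample Y: E = 200.6 GPa, ρ = 7820 kg/m³
  sample F: E = 43.03 GPa, ρ = 1762 kg/m³
  sample R: E = 2.451 GPa, ρ = 1214 kg/m³
  sample L: E = 218.6 GPa, ρ = 8346 kg/m³
  sample Q: E = 63.09 GPa, ρ = 2270 kg/m³
  sample Q: M = 27.8 MN·m/kg
  sample L: M = 26.2 MN·m/kg
  sample Y: M = 25.7 MN·m/kg
  sample F: M = 24.4 MN·m/kg
  sample R: M = 2.02 MN·m/kg
Sample Q ranks first.

sample Q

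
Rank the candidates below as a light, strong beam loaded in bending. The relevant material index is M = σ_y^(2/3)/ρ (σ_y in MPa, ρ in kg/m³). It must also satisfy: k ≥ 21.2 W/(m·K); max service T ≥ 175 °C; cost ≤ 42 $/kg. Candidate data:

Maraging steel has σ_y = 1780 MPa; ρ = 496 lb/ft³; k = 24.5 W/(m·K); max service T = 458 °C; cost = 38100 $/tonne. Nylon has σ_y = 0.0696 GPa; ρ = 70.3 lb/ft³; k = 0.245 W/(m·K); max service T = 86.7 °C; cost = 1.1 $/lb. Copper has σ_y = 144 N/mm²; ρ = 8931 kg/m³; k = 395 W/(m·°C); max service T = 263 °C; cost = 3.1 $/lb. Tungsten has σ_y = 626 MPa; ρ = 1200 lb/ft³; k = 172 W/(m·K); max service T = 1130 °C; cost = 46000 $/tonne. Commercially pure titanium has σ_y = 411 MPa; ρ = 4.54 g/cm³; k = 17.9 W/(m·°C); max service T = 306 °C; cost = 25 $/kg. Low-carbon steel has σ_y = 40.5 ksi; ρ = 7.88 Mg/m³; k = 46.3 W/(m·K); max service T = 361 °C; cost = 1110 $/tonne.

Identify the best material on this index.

Screen on constraints: k ≥ 21.2 W/(m·K); max service T ≥ 175 °C; cost ≤ 42 $/kg. Survivors: maraging steel, copper, low-carbon steel.
Putting every candidate on a common basis:
  maraging steel: σ_y = 1780 MPa, ρ = 7945 kg/m³
  copper: σ_y = 144.0 MPa, ρ = 8931 kg/m³
  low-carbon steel: σ_y = 279.2 MPa, ρ = 7880 kg/m³
  maraging steel: M = 18.5×10⁻³
  low-carbon steel: M = 5.42×10⁻³
  copper: M = 3.08×10⁻³
Maraging steel has the largest M.

maraging steel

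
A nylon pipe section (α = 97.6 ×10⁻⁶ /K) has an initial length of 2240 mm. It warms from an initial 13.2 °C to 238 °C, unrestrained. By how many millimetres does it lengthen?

ΔT = 238 − 13.2 = 224.8 K.
ΔL = α·L₀·ΔT = 97.6×10⁻⁶ × 2240 mm × 224.8 K = 49.1 mm.

49.1 mm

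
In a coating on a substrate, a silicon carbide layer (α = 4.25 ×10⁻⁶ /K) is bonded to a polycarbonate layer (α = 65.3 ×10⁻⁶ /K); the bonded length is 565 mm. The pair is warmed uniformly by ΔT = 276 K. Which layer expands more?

polycarbonate

α(silicon carbide) = 4.25×10⁻⁶/K vs α(polycarbonate) = 65.3×10⁻⁶/K.
Higher α expands more for the same ΔT: polycarbonate.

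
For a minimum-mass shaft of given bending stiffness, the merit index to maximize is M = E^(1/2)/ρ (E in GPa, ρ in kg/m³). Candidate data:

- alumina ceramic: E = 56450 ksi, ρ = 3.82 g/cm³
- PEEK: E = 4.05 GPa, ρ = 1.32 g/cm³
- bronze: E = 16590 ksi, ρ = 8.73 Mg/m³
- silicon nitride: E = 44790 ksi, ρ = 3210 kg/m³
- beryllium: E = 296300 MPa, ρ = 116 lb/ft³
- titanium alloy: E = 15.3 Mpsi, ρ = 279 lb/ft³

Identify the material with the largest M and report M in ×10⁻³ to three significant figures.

beryllium, M = 9.26×10⁻³

Putting every candidate on a common basis:
  alumina ceramic: E = 389.2 GPa, ρ = 3820 kg/m³
  PEEK: E = 4.050 GPa, ρ = 1320 kg/m³
  bronze: E = 114.4 GPa, ρ = 8730 kg/m³
  silicon nitride: E = 308.8 GPa, ρ = 3210 kg/m³
  beryllium: E = 296.3 GPa, ρ = 1858 kg/m³
  titanium alloy: E = 105.5 GPa, ρ = 4469 kg/m³
  beryllium: M = 9.26×10⁻³
  silicon nitride: M = 5.47×10⁻³
  alumina ceramic: M = 5.16×10⁻³
  titanium alloy: M = 2.30×10⁻³
  PEEK: M = 1.52×10⁻³
  bronze: M = 1.23×10⁻³
The maximum is for beryllium.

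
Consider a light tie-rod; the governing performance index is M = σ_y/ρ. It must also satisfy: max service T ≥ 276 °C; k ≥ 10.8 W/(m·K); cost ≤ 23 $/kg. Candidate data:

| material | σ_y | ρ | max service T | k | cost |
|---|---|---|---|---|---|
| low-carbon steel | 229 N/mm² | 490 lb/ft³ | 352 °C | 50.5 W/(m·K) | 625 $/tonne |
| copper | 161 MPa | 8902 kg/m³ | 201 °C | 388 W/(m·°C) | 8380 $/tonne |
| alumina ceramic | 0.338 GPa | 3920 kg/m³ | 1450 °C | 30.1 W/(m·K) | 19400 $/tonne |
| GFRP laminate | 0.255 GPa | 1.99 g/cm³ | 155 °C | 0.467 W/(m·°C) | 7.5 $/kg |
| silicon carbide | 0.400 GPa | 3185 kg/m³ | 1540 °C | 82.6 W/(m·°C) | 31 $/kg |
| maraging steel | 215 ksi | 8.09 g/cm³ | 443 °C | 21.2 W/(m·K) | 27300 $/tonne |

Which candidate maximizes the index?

Screen on constraints: max service T ≥ 276 °C; k ≥ 10.8 W/(m·K); cost ≤ 23 $/kg. Survivors: low-carbon steel, alumina ceramic.
After converting to SI:
  low-carbon steel: σ_y = 229.0 MPa, ρ = 7849 kg/m³
  alumina ceramic: σ_y = 338.0 MPa, ρ = 3920 kg/m³
  alumina ceramic: M = 86.2 kN·m/kg
  low-carbon steel: M = 29.2 kN·m/kg
The maximum is for alumina ceramic.

alumina ceramic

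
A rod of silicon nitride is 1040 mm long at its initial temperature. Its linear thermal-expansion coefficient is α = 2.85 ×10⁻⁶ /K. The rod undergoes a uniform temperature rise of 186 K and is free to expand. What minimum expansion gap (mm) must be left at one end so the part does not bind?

0.551 mm

ΔL = α·L₀·ΔT = 2.85×10⁻⁶ × 1040 mm × 186.0 K = 0.551 mm.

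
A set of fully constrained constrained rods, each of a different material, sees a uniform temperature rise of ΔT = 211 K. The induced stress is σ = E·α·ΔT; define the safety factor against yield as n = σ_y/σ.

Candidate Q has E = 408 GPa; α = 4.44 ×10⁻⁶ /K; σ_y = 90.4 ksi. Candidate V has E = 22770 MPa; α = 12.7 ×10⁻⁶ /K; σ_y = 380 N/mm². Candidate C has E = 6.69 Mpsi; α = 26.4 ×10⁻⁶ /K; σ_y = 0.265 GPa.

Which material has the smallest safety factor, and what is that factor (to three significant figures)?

candidate C, n = 1.03

With everything in SI (GPa, ×10⁻⁶/K, MPa):
  candidate Q: E = 408.0, α = 4.44, σ_y = 623.3 → σ = 382 MPa, n = 1.63
  candidate V: E = 22.77, α = 12.7, σ_y = 380.0 → σ = 61.0 MPa, n = 6.23
  candidate C: E = 46.13, α = 26.4, σ_y = 265.0 → σ = 257 MPa, n = 1.03
Smallest n: candidate C with n = 1.03.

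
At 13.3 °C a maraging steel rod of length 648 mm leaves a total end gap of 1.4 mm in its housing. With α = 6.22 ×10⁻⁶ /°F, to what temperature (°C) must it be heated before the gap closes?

206 °C

α = 6.22×10⁻⁶/°F × 9/5 = 11.2×10⁻⁶/K.
α·L₀·ΔT = 1.4 mm ⇒ ΔT = 1.4 / (11.2×10⁻⁶ × 648.0) = 193.0 K.
T = 13.3 + 193.0 = 206.3 °C.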